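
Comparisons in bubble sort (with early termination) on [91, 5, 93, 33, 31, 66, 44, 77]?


Algorithm: bubble sort (with early termination)
Input: [91, 5, 93, 33, 31, 66, 44, 77]
Sorted: [5, 31, 33, 44, 66, 77, 91, 93]

22


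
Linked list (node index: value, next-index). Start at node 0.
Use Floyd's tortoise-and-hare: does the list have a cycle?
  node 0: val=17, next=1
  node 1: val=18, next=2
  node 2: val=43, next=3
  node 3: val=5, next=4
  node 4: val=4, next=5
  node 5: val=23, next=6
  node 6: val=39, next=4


Floyd's tortoise (slow, +1) and hare (fast, +2):
  init: slow=0, fast=0
  step 1: slow=1, fast=2
  step 2: slow=2, fast=4
  step 3: slow=3, fast=6
  step 4: slow=4, fast=5
  step 5: slow=5, fast=4
  step 6: slow=6, fast=6
  slow == fast at node 6: cycle detected

Cycle: yes


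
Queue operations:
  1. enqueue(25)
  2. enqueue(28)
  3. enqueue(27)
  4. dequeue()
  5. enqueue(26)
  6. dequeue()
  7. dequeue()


enqueue(25) -> [25]
enqueue(28) -> [25, 28]
enqueue(27) -> [25, 28, 27]
dequeue()->25, [28, 27]
enqueue(26) -> [28, 27, 26]
dequeue()->28, [27, 26]
dequeue()->27, [26]

Final queue: [26]


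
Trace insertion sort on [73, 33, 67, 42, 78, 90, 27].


Initial: [73, 33, 67, 42, 78, 90, 27]
Insert 33: [33, 73, 67, 42, 78, 90, 27]
Insert 67: [33, 67, 73, 42, 78, 90, 27]
Insert 42: [33, 42, 67, 73, 78, 90, 27]
Insert 78: [33, 42, 67, 73, 78, 90, 27]
Insert 90: [33, 42, 67, 73, 78, 90, 27]
Insert 27: [27, 33, 42, 67, 73, 78, 90]

Sorted: [27, 33, 42, 67, 73, 78, 90]


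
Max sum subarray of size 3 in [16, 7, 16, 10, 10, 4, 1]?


[0:3]: 39
[1:4]: 33
[2:5]: 36
[3:6]: 24
[4:7]: 15

Max: 39 at [0:3]


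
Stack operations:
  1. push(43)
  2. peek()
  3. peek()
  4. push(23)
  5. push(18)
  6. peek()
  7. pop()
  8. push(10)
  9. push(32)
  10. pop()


push(43) -> [43]
peek()->43
peek()->43
push(23) -> [43, 23]
push(18) -> [43, 23, 18]
peek()->18
pop()->18, [43, 23]
push(10) -> [43, 23, 10]
push(32) -> [43, 23, 10, 32]
pop()->32, [43, 23, 10]

Final stack: [43, 23, 10]


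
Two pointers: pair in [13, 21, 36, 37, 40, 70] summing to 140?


lo=0(13)+hi=5(70)=83
lo=1(21)+hi=5(70)=91
lo=2(36)+hi=5(70)=106
lo=3(37)+hi=5(70)=107
lo=4(40)+hi=5(70)=110

No pair found


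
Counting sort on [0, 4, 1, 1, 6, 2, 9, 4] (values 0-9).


Input: [0, 4, 1, 1, 6, 2, 9, 4]
Counts: [1, 2, 1, 0, 2, 0, 1, 0, 0, 1]

Sorted: [0, 1, 1, 2, 4, 4, 6, 9]


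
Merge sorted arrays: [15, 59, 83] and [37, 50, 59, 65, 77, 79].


Take 15 from A
Take 37 from B
Take 50 from B
Take 59 from A
Take 59 from B
Take 65 from B
Take 77 from B
Take 79 from B

Merged: [15, 37, 50, 59, 59, 65, 77, 79, 83]


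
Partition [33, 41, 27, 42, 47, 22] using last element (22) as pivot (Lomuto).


Pivot: 22
Place pivot at 0: [22, 41, 27, 42, 47, 33]

Partitioned: [22, 41, 27, 42, 47, 33]


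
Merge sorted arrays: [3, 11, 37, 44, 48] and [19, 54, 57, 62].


Take 3 from A
Take 11 from A
Take 19 from B
Take 37 from A
Take 44 from A
Take 48 from A

Merged: [3, 11, 19, 37, 44, 48, 54, 57, 62]


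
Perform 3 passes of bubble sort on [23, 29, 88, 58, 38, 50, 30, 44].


Initial: [23, 29, 88, 58, 38, 50, 30, 44]
Pass 1: [23, 29, 58, 38, 50, 30, 44, 88] (5 swaps)
Pass 2: [23, 29, 38, 50, 30, 44, 58, 88] (4 swaps)
Pass 3: [23, 29, 38, 30, 44, 50, 58, 88] (2 swaps)

After 3 passes: [23, 29, 38, 30, 44, 50, 58, 88]


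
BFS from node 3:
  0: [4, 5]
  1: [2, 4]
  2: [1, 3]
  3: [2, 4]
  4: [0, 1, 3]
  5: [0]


Visit 3, enqueue [2, 4]
Visit 2, enqueue [1]
Visit 4, enqueue [0]
Visit 1, enqueue []
Visit 0, enqueue [5]
Visit 5, enqueue []

BFS order: [3, 2, 4, 1, 0, 5]


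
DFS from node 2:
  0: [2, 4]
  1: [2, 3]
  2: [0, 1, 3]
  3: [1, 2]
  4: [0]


Visit 2, push [3, 1, 0]
Visit 0, push [4]
Visit 4, push []
Visit 1, push [3]
Visit 3, push []

DFS order: [2, 0, 4, 1, 3]


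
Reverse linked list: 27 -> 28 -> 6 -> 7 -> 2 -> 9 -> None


Step 1: curr=27, set curr.next=prev(None) | reversed so far: 27
Step 2: curr=28, set curr.next=prev(27) | reversed so far: 28 -> 27
Step 3: curr=6, set curr.next=prev(28) | reversed so far: 6 -> 28 -> 27
Step 4: curr=7, set curr.next=prev(6) | reversed so far: 7 -> 6 -> 28 -> 27
Step 5: curr=2, set curr.next=prev(7) | reversed so far: 2 -> 7 -> 6 -> 28 -> 27
Step 6: curr=9, set curr.next=prev(2) | reversed so far: 9 -> 2 -> 7 -> 6 -> 28 -> 27

9 -> 2 -> 7 -> 6 -> 28 -> 27 -> None


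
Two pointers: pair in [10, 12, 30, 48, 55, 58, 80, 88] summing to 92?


lo=0(10)+hi=7(88)=98
lo=0(10)+hi=6(80)=90
lo=1(12)+hi=6(80)=92

Yes: 12+80=92


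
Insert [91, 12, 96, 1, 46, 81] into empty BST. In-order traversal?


Insert 91: root
Insert 12: L from 91
Insert 96: R from 91
Insert 1: L from 91 -> L from 12
Insert 46: L from 91 -> R from 12
Insert 81: L from 91 -> R from 12 -> R from 46

In-order: [1, 12, 46, 81, 91, 96]


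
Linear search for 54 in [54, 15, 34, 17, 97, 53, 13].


i=0: 54==54 found!

Found at 0, 1 comps


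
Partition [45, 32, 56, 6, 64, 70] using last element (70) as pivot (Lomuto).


Pivot: 70
  45 <= 70: advance i (no swap)
  32 <= 70: advance i (no swap)
  56 <= 70: advance i (no swap)
  6 <= 70: advance i (no swap)
  64 <= 70: advance i (no swap)
Place pivot at 5: [45, 32, 56, 6, 64, 70]

Partitioned: [45, 32, 56, 6, 64, 70]


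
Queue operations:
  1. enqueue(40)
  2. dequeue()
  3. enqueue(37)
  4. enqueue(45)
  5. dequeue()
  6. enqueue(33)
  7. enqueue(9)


enqueue(40) -> [40]
dequeue()->40, []
enqueue(37) -> [37]
enqueue(45) -> [37, 45]
dequeue()->37, [45]
enqueue(33) -> [45, 33]
enqueue(9) -> [45, 33, 9]

Final queue: [45, 33, 9]


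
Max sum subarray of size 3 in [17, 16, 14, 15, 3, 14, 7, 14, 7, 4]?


[0:3]: 47
[1:4]: 45
[2:5]: 32
[3:6]: 32
[4:7]: 24
[5:8]: 35
[6:9]: 28
[7:10]: 25

Max: 47 at [0:3]


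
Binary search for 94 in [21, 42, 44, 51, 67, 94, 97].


Step 1: lo=0, hi=6, mid=3, val=51
Step 2: lo=4, hi=6, mid=5, val=94

Found at index 5


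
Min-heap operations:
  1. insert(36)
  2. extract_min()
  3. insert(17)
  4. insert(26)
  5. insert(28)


insert(36) -> [36]
extract_min()->36, []
insert(17) -> [17]
insert(26) -> [17, 26]
insert(28) -> [17, 26, 28]

Final heap: [17, 26, 28]


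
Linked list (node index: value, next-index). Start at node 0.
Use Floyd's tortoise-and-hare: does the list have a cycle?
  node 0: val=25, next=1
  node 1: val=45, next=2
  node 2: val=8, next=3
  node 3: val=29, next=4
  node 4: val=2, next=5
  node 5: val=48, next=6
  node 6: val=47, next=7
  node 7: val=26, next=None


Floyd's tortoise (slow, +1) and hare (fast, +2):
  init: slow=0, fast=0
  step 1: slow=1, fast=2
  step 2: slow=2, fast=4
  step 3: slow=3, fast=6
  step 4: fast 6->7->None, no cycle

Cycle: no


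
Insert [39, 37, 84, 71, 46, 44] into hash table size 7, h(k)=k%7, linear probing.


Insert 39: h=4 -> slot 4
Insert 37: h=2 -> slot 2
Insert 84: h=0 -> slot 0
Insert 71: h=1 -> slot 1
Insert 46: h=4, 1 probes -> slot 5
Insert 44: h=2, 1 probes -> slot 3

Table: [84, 71, 37, 44, 39, 46, None]


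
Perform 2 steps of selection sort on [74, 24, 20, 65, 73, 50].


Initial: [74, 24, 20, 65, 73, 50]
Step 1: min=20 at 2
  Swap: [20, 24, 74, 65, 73, 50]
Step 2: min=24 at 1
  Swap: [20, 24, 74, 65, 73, 50]

After 2 steps: [20, 24, 74, 65, 73, 50]


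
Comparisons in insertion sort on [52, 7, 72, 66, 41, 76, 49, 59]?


Algorithm: insertion sort
Input: [52, 7, 72, 66, 41, 76, 49, 59]
Sorted: [7, 41, 49, 52, 59, 66, 72, 76]

18


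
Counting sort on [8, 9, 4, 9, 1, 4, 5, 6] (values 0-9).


Input: [8, 9, 4, 9, 1, 4, 5, 6]
Counts: [0, 1, 0, 0, 2, 1, 1, 0, 1, 2]

Sorted: [1, 4, 4, 5, 6, 8, 9, 9]


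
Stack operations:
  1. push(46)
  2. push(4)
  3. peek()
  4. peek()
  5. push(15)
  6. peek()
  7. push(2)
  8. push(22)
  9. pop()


push(46) -> [46]
push(4) -> [46, 4]
peek()->4
peek()->4
push(15) -> [46, 4, 15]
peek()->15
push(2) -> [46, 4, 15, 2]
push(22) -> [46, 4, 15, 2, 22]
pop()->22, [46, 4, 15, 2]

Final stack: [46, 4, 15, 2]


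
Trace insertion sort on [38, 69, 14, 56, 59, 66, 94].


Initial: [38, 69, 14, 56, 59, 66, 94]
Insert 69: [38, 69, 14, 56, 59, 66, 94]
Insert 14: [14, 38, 69, 56, 59, 66, 94]
Insert 56: [14, 38, 56, 69, 59, 66, 94]
Insert 59: [14, 38, 56, 59, 69, 66, 94]
Insert 66: [14, 38, 56, 59, 66, 69, 94]
Insert 94: [14, 38, 56, 59, 66, 69, 94]

Sorted: [14, 38, 56, 59, 66, 69, 94]


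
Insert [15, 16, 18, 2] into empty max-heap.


Insert 15: [15]
Insert 16: [16, 15]
Insert 18: [18, 15, 16]
Insert 2: [18, 15, 16, 2]

Final heap: [18, 15, 16, 2]


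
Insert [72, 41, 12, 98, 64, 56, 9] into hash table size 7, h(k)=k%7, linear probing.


Insert 72: h=2 -> slot 2
Insert 41: h=6 -> slot 6
Insert 12: h=5 -> slot 5
Insert 98: h=0 -> slot 0
Insert 64: h=1 -> slot 1
Insert 56: h=0, 3 probes -> slot 3
Insert 9: h=2, 2 probes -> slot 4

Table: [98, 64, 72, 56, 9, 12, 41]


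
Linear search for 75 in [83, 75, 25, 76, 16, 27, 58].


i=0: 83!=75
i=1: 75==75 found!

Found at 1, 2 comps


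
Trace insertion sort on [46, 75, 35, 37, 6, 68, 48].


Initial: [46, 75, 35, 37, 6, 68, 48]
Insert 75: [46, 75, 35, 37, 6, 68, 48]
Insert 35: [35, 46, 75, 37, 6, 68, 48]
Insert 37: [35, 37, 46, 75, 6, 68, 48]
Insert 6: [6, 35, 37, 46, 75, 68, 48]
Insert 68: [6, 35, 37, 46, 68, 75, 48]
Insert 48: [6, 35, 37, 46, 48, 68, 75]

Sorted: [6, 35, 37, 46, 48, 68, 75]


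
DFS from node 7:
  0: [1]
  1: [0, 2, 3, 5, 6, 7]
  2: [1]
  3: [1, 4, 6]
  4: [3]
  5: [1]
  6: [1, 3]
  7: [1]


Visit 7, push [1]
Visit 1, push [6, 5, 3, 2, 0]
Visit 0, push []
Visit 2, push []
Visit 3, push [6, 4]
Visit 4, push []
Visit 6, push []
Visit 5, push []

DFS order: [7, 1, 0, 2, 3, 4, 6, 5]


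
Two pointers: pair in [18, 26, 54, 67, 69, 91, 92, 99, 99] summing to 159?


lo=0(18)+hi=8(99)=117
lo=1(26)+hi=8(99)=125
lo=2(54)+hi=8(99)=153
lo=3(67)+hi=8(99)=166
lo=3(67)+hi=7(99)=166
lo=3(67)+hi=6(92)=159

Yes: 67+92=159


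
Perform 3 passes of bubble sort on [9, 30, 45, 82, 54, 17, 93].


Initial: [9, 30, 45, 82, 54, 17, 93]
Pass 1: [9, 30, 45, 54, 17, 82, 93] (2 swaps)
Pass 2: [9, 30, 45, 17, 54, 82, 93] (1 swaps)
Pass 3: [9, 30, 17, 45, 54, 82, 93] (1 swaps)

After 3 passes: [9, 30, 17, 45, 54, 82, 93]


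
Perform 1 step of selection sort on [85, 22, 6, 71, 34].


Initial: [85, 22, 6, 71, 34]
Step 1: min=6 at 2
  Swap: [6, 22, 85, 71, 34]

After 1 step: [6, 22, 85, 71, 34]


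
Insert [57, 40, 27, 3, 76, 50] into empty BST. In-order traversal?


Insert 57: root
Insert 40: L from 57
Insert 27: L from 57 -> L from 40
Insert 3: L from 57 -> L from 40 -> L from 27
Insert 76: R from 57
Insert 50: L from 57 -> R from 40

In-order: [3, 27, 40, 50, 57, 76]


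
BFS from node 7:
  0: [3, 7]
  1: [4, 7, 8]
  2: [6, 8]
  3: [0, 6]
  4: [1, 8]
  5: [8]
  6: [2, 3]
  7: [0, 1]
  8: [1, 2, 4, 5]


Visit 7, enqueue [0, 1]
Visit 0, enqueue [3]
Visit 1, enqueue [4, 8]
Visit 3, enqueue [6]
Visit 4, enqueue []
Visit 8, enqueue [2, 5]
Visit 6, enqueue []
Visit 2, enqueue []
Visit 5, enqueue []

BFS order: [7, 0, 1, 3, 4, 8, 6, 2, 5]


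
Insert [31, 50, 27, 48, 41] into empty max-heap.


Insert 31: [31]
Insert 50: [50, 31]
Insert 27: [50, 31, 27]
Insert 48: [50, 48, 27, 31]
Insert 41: [50, 48, 27, 31, 41]

Final heap: [50, 48, 27, 31, 41]


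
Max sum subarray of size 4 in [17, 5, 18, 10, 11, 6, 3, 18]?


[0:4]: 50
[1:5]: 44
[2:6]: 45
[3:7]: 30
[4:8]: 38

Max: 50 at [0:4]


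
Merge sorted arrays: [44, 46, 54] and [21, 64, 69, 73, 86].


Take 21 from B
Take 44 from A
Take 46 from A
Take 54 from A

Merged: [21, 44, 46, 54, 64, 69, 73, 86]


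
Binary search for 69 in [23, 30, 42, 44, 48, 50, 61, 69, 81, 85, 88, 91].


Step 1: lo=0, hi=11, mid=5, val=50
Step 2: lo=6, hi=11, mid=8, val=81
Step 3: lo=6, hi=7, mid=6, val=61
Step 4: lo=7, hi=7, mid=7, val=69

Found at index 7


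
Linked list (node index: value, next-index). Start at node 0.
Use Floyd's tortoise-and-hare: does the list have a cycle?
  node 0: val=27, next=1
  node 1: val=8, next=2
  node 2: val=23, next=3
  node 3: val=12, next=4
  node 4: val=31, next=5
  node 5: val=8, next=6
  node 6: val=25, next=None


Floyd's tortoise (slow, +1) and hare (fast, +2):
  init: slow=0, fast=0
  step 1: slow=1, fast=2
  step 2: slow=2, fast=4
  step 3: slow=3, fast=6
  step 4: fast -> None, no cycle

Cycle: no


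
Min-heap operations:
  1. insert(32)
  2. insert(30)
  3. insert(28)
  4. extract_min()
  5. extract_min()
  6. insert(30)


insert(32) -> [32]
insert(30) -> [30, 32]
insert(28) -> [28, 32, 30]
extract_min()->28, [30, 32]
extract_min()->30, [32]
insert(30) -> [30, 32]

Final heap: [30, 32]


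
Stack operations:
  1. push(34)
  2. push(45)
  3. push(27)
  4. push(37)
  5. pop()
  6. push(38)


push(34) -> [34]
push(45) -> [34, 45]
push(27) -> [34, 45, 27]
push(37) -> [34, 45, 27, 37]
pop()->37, [34, 45, 27]
push(38) -> [34, 45, 27, 38]

Final stack: [34, 45, 27, 38]


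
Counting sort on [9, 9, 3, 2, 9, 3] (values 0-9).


Input: [9, 9, 3, 2, 9, 3]
Counts: [0, 0, 1, 2, 0, 0, 0, 0, 0, 3]

Sorted: [2, 3, 3, 9, 9, 9]


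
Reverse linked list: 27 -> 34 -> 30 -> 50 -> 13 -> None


Step 1: curr=27, set curr.next=prev(None) | reversed so far: 27
Step 2: curr=34, set curr.next=prev(27) | reversed so far: 34 -> 27
Step 3: curr=30, set curr.next=prev(34) | reversed so far: 30 -> 34 -> 27
Step 4: curr=50, set curr.next=prev(30) | reversed so far: 50 -> 30 -> 34 -> 27
Step 5: curr=13, set curr.next=prev(50) | reversed so far: 13 -> 50 -> 30 -> 34 -> 27

13 -> 50 -> 30 -> 34 -> 27 -> None


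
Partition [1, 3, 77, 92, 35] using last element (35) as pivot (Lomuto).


Pivot: 35
  1 <= 35: advance i (no swap)
  3 <= 35: advance i (no swap)
Place pivot at 2: [1, 3, 35, 92, 77]

Partitioned: [1, 3, 35, 92, 77]


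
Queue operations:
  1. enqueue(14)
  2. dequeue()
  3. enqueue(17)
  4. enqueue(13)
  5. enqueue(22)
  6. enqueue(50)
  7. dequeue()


enqueue(14) -> [14]
dequeue()->14, []
enqueue(17) -> [17]
enqueue(13) -> [17, 13]
enqueue(22) -> [17, 13, 22]
enqueue(50) -> [17, 13, 22, 50]
dequeue()->17, [13, 22, 50]

Final queue: [13, 22, 50]


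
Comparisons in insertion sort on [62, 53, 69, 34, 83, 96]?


Algorithm: insertion sort
Input: [62, 53, 69, 34, 83, 96]
Sorted: [34, 53, 62, 69, 83, 96]

7


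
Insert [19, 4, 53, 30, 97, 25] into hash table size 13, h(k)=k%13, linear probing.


Insert 19: h=6 -> slot 6
Insert 4: h=4 -> slot 4
Insert 53: h=1 -> slot 1
Insert 30: h=4, 1 probes -> slot 5
Insert 97: h=6, 1 probes -> slot 7
Insert 25: h=12 -> slot 12

Table: [None, 53, None, None, 4, 30, 19, 97, None, None, None, None, 25]


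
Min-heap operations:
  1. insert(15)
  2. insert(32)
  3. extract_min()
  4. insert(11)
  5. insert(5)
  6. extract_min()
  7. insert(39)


insert(15) -> [15]
insert(32) -> [15, 32]
extract_min()->15, [32]
insert(11) -> [11, 32]
insert(5) -> [5, 32, 11]
extract_min()->5, [11, 32]
insert(39) -> [11, 32, 39]

Final heap: [11, 32, 39]


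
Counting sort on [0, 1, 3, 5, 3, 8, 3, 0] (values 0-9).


Input: [0, 1, 3, 5, 3, 8, 3, 0]
Counts: [2, 1, 0, 3, 0, 1, 0, 0, 1, 0]

Sorted: [0, 0, 1, 3, 3, 3, 5, 8]


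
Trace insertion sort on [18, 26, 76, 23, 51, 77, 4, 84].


Initial: [18, 26, 76, 23, 51, 77, 4, 84]
Insert 26: [18, 26, 76, 23, 51, 77, 4, 84]
Insert 76: [18, 26, 76, 23, 51, 77, 4, 84]
Insert 23: [18, 23, 26, 76, 51, 77, 4, 84]
Insert 51: [18, 23, 26, 51, 76, 77, 4, 84]
Insert 77: [18, 23, 26, 51, 76, 77, 4, 84]
Insert 4: [4, 18, 23, 26, 51, 76, 77, 84]
Insert 84: [4, 18, 23, 26, 51, 76, 77, 84]

Sorted: [4, 18, 23, 26, 51, 76, 77, 84]


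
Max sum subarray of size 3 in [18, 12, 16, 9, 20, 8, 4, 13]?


[0:3]: 46
[1:4]: 37
[2:5]: 45
[3:6]: 37
[4:7]: 32
[5:8]: 25

Max: 46 at [0:3]


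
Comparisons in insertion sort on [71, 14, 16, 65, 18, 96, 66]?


Algorithm: insertion sort
Input: [71, 14, 16, 65, 18, 96, 66]
Sorted: [14, 16, 18, 65, 66, 71, 96]

12


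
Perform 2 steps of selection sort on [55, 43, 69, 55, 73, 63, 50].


Initial: [55, 43, 69, 55, 73, 63, 50]
Step 1: min=43 at 1
  Swap: [43, 55, 69, 55, 73, 63, 50]
Step 2: min=50 at 6
  Swap: [43, 50, 69, 55, 73, 63, 55]

After 2 steps: [43, 50, 69, 55, 73, 63, 55]


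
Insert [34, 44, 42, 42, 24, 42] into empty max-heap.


Insert 34: [34]
Insert 44: [44, 34]
Insert 42: [44, 34, 42]
Insert 42: [44, 42, 42, 34]
Insert 24: [44, 42, 42, 34, 24]
Insert 42: [44, 42, 42, 34, 24, 42]

Final heap: [44, 42, 42, 34, 24, 42]


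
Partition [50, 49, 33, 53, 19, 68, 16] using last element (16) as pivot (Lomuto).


Pivot: 16
Place pivot at 0: [16, 49, 33, 53, 19, 68, 50]

Partitioned: [16, 49, 33, 53, 19, 68, 50]


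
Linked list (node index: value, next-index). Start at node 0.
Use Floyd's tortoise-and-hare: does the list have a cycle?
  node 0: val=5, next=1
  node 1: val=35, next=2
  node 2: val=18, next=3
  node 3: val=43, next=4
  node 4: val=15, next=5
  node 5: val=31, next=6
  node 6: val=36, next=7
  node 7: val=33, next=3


Floyd's tortoise (slow, +1) and hare (fast, +2):
  init: slow=0, fast=0
  step 1: slow=1, fast=2
  step 2: slow=2, fast=4
  step 3: slow=3, fast=6
  step 4: slow=4, fast=3
  step 5: slow=5, fast=5
  slow == fast at node 5: cycle detected

Cycle: yes


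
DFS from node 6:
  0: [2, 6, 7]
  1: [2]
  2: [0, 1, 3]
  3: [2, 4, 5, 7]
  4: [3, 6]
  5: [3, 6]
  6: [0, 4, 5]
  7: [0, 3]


Visit 6, push [5, 4, 0]
Visit 0, push [7, 2]
Visit 2, push [3, 1]
Visit 1, push []
Visit 3, push [7, 5, 4]
Visit 4, push []
Visit 5, push []
Visit 7, push []

DFS order: [6, 0, 2, 1, 3, 4, 5, 7]


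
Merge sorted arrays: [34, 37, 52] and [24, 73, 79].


Take 24 from B
Take 34 from A
Take 37 from A
Take 52 from A

Merged: [24, 34, 37, 52, 73, 79]


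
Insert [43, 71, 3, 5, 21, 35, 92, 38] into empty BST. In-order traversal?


Insert 43: root
Insert 71: R from 43
Insert 3: L from 43
Insert 5: L from 43 -> R from 3
Insert 21: L from 43 -> R from 3 -> R from 5
Insert 35: L from 43 -> R from 3 -> R from 5 -> R from 21
Insert 92: R from 43 -> R from 71
Insert 38: L from 43 -> R from 3 -> R from 5 -> R from 21 -> R from 35

In-order: [3, 5, 21, 35, 38, 43, 71, 92]


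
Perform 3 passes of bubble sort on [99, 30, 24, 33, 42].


Initial: [99, 30, 24, 33, 42]
Pass 1: [30, 24, 33, 42, 99] (4 swaps)
Pass 2: [24, 30, 33, 42, 99] (1 swaps)
Pass 3: [24, 30, 33, 42, 99] (0 swaps)

After 3 passes: [24, 30, 33, 42, 99]


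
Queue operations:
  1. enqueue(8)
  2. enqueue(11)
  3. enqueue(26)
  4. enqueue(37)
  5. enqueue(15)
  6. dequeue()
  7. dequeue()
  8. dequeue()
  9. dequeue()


enqueue(8) -> [8]
enqueue(11) -> [8, 11]
enqueue(26) -> [8, 11, 26]
enqueue(37) -> [8, 11, 26, 37]
enqueue(15) -> [8, 11, 26, 37, 15]
dequeue()->8, [11, 26, 37, 15]
dequeue()->11, [26, 37, 15]
dequeue()->26, [37, 15]
dequeue()->37, [15]

Final queue: [15]


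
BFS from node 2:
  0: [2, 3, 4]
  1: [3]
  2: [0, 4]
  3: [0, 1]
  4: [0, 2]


Visit 2, enqueue [0, 4]
Visit 0, enqueue [3]
Visit 4, enqueue []
Visit 3, enqueue [1]
Visit 1, enqueue []

BFS order: [2, 0, 4, 3, 1]


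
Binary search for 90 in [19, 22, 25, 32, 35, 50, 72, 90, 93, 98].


Step 1: lo=0, hi=9, mid=4, val=35
Step 2: lo=5, hi=9, mid=7, val=90

Found at index 7


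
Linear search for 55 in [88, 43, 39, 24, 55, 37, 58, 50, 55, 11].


i=0: 88!=55
i=1: 43!=55
i=2: 39!=55
i=3: 24!=55
i=4: 55==55 found!

Found at 4, 5 comps


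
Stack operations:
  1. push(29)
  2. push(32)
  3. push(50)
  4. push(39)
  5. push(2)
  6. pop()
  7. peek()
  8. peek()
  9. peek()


push(29) -> [29]
push(32) -> [29, 32]
push(50) -> [29, 32, 50]
push(39) -> [29, 32, 50, 39]
push(2) -> [29, 32, 50, 39, 2]
pop()->2, [29, 32, 50, 39]
peek()->39
peek()->39
peek()->39

Final stack: [29, 32, 50, 39]


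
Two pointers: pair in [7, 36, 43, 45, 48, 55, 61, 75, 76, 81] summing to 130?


lo=0(7)+hi=9(81)=88
lo=1(36)+hi=9(81)=117
lo=2(43)+hi=9(81)=124
lo=3(45)+hi=9(81)=126
lo=4(48)+hi=9(81)=129
lo=5(55)+hi=9(81)=136
lo=5(55)+hi=8(76)=131
lo=5(55)+hi=7(75)=130

Yes: 55+75=130


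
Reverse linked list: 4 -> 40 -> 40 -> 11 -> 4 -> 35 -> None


Step 1: curr=4, set curr.next=prev(None) | reversed so far: 4
Step 2: curr=40, set curr.next=prev(4) | reversed so far: 40 -> 4
Step 3: curr=40, set curr.next=prev(40) | reversed so far: 40 -> 40 -> 4
Step 4: curr=11, set curr.next=prev(40) | reversed so far: 11 -> 40 -> 40 -> 4
Step 5: curr=4, set curr.next=prev(11) | reversed so far: 4 -> 11 -> 40 -> 40 -> 4
Step 6: curr=35, set curr.next=prev(4) | reversed so far: 35 -> 4 -> 11 -> 40 -> 40 -> 4

35 -> 4 -> 11 -> 40 -> 40 -> 4 -> None


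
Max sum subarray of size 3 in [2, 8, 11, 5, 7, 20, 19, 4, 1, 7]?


[0:3]: 21
[1:4]: 24
[2:5]: 23
[3:6]: 32
[4:7]: 46
[5:8]: 43
[6:9]: 24
[7:10]: 12

Max: 46 at [4:7]


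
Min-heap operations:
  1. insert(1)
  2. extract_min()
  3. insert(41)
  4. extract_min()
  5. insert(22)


insert(1) -> [1]
extract_min()->1, []
insert(41) -> [41]
extract_min()->41, []
insert(22) -> [22]

Final heap: [22]


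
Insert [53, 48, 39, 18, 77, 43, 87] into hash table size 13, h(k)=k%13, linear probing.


Insert 53: h=1 -> slot 1
Insert 48: h=9 -> slot 9
Insert 39: h=0 -> slot 0
Insert 18: h=5 -> slot 5
Insert 77: h=12 -> slot 12
Insert 43: h=4 -> slot 4
Insert 87: h=9, 1 probes -> slot 10

Table: [39, 53, None, None, 43, 18, None, None, None, 48, 87, None, 77]


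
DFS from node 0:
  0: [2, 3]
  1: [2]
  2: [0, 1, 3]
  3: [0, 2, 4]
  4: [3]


Visit 0, push [3, 2]
Visit 2, push [3, 1]
Visit 1, push []
Visit 3, push [4]
Visit 4, push []

DFS order: [0, 2, 1, 3, 4]


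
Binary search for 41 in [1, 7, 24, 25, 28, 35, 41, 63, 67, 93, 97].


Step 1: lo=0, hi=10, mid=5, val=35
Step 2: lo=6, hi=10, mid=8, val=67
Step 3: lo=6, hi=7, mid=6, val=41

Found at index 6


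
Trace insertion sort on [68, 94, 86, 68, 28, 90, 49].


Initial: [68, 94, 86, 68, 28, 90, 49]
Insert 94: [68, 94, 86, 68, 28, 90, 49]
Insert 86: [68, 86, 94, 68, 28, 90, 49]
Insert 68: [68, 68, 86, 94, 28, 90, 49]
Insert 28: [28, 68, 68, 86, 94, 90, 49]
Insert 90: [28, 68, 68, 86, 90, 94, 49]
Insert 49: [28, 49, 68, 68, 86, 90, 94]

Sorted: [28, 49, 68, 68, 86, 90, 94]


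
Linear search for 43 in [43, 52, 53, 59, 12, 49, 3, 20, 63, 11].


i=0: 43==43 found!

Found at 0, 1 comps


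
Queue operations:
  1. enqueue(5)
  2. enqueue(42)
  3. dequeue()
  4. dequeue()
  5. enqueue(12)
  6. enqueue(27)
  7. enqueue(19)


enqueue(5) -> [5]
enqueue(42) -> [5, 42]
dequeue()->5, [42]
dequeue()->42, []
enqueue(12) -> [12]
enqueue(27) -> [12, 27]
enqueue(19) -> [12, 27, 19]

Final queue: [12, 27, 19]


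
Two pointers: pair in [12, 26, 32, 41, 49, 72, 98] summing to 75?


lo=0(12)+hi=6(98)=110
lo=0(12)+hi=5(72)=84
lo=0(12)+hi=4(49)=61
lo=1(26)+hi=4(49)=75

Yes: 26+49=75


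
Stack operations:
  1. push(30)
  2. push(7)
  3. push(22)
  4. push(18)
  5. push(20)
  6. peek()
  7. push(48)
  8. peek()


push(30) -> [30]
push(7) -> [30, 7]
push(22) -> [30, 7, 22]
push(18) -> [30, 7, 22, 18]
push(20) -> [30, 7, 22, 18, 20]
peek()->20
push(48) -> [30, 7, 22, 18, 20, 48]
peek()->48

Final stack: [30, 7, 22, 18, 20, 48]


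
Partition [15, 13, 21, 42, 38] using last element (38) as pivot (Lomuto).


Pivot: 38
  15 <= 38: advance i (no swap)
  13 <= 38: advance i (no swap)
  21 <= 38: advance i (no swap)
Place pivot at 3: [15, 13, 21, 38, 42]

Partitioned: [15, 13, 21, 38, 42]


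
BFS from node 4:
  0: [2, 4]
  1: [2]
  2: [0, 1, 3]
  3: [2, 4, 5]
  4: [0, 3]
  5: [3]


Visit 4, enqueue [0, 3]
Visit 0, enqueue [2]
Visit 3, enqueue [5]
Visit 2, enqueue [1]
Visit 5, enqueue []
Visit 1, enqueue []

BFS order: [4, 0, 3, 2, 5, 1]


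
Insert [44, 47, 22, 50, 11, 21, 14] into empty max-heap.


Insert 44: [44]
Insert 47: [47, 44]
Insert 22: [47, 44, 22]
Insert 50: [50, 47, 22, 44]
Insert 11: [50, 47, 22, 44, 11]
Insert 21: [50, 47, 22, 44, 11, 21]
Insert 14: [50, 47, 22, 44, 11, 21, 14]

Final heap: [50, 47, 22, 44, 11, 21, 14]


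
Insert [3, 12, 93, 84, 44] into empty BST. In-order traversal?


Insert 3: root
Insert 12: R from 3
Insert 93: R from 3 -> R from 12
Insert 84: R from 3 -> R from 12 -> L from 93
Insert 44: R from 3 -> R from 12 -> L from 93 -> L from 84

In-order: [3, 12, 44, 84, 93]


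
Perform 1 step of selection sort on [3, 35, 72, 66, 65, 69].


Initial: [3, 35, 72, 66, 65, 69]
Step 1: min=3 at 0
  Swap: [3, 35, 72, 66, 65, 69]

After 1 step: [3, 35, 72, 66, 65, 69]


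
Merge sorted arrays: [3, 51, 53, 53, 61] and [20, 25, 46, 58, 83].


Take 3 from A
Take 20 from B
Take 25 from B
Take 46 from B
Take 51 from A
Take 53 from A
Take 53 from A
Take 58 from B
Take 61 from A

Merged: [3, 20, 25, 46, 51, 53, 53, 58, 61, 83]


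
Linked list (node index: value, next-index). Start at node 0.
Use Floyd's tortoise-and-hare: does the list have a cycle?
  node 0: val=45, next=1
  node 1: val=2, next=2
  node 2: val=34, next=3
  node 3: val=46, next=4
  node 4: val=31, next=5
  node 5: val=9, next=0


Floyd's tortoise (slow, +1) and hare (fast, +2):
  init: slow=0, fast=0
  step 1: slow=1, fast=2
  step 2: slow=2, fast=4
  step 3: slow=3, fast=0
  step 4: slow=4, fast=2
  step 5: slow=5, fast=4
  step 6: slow=0, fast=0
  slow == fast at node 0: cycle detected

Cycle: yes


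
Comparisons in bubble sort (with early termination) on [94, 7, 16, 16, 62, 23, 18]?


Algorithm: bubble sort (with early termination)
Input: [94, 7, 16, 16, 62, 23, 18]
Sorted: [7, 16, 16, 18, 23, 62, 94]

18


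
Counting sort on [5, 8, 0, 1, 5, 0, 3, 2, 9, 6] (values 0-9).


Input: [5, 8, 0, 1, 5, 0, 3, 2, 9, 6]
Counts: [2, 1, 1, 1, 0, 2, 1, 0, 1, 1]

Sorted: [0, 0, 1, 2, 3, 5, 5, 6, 8, 9]


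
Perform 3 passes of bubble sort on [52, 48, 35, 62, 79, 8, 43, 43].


Initial: [52, 48, 35, 62, 79, 8, 43, 43]
Pass 1: [48, 35, 52, 62, 8, 43, 43, 79] (5 swaps)
Pass 2: [35, 48, 52, 8, 43, 43, 62, 79] (4 swaps)
Pass 3: [35, 48, 8, 43, 43, 52, 62, 79] (3 swaps)

After 3 passes: [35, 48, 8, 43, 43, 52, 62, 79]


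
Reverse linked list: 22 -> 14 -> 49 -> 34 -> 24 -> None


Step 1: curr=22, set curr.next=prev(None) | reversed so far: 22
Step 2: curr=14, set curr.next=prev(22) | reversed so far: 14 -> 22
Step 3: curr=49, set curr.next=prev(14) | reversed so far: 49 -> 14 -> 22
Step 4: curr=34, set curr.next=prev(49) | reversed so far: 34 -> 49 -> 14 -> 22
Step 5: curr=24, set curr.next=prev(34) | reversed so far: 24 -> 34 -> 49 -> 14 -> 22

24 -> 34 -> 49 -> 14 -> 22 -> None


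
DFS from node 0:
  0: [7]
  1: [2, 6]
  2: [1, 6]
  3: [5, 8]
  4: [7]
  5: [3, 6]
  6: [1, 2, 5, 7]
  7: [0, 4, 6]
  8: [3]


Visit 0, push [7]
Visit 7, push [6, 4]
Visit 4, push []
Visit 6, push [5, 2, 1]
Visit 1, push [2]
Visit 2, push []
Visit 5, push [3]
Visit 3, push [8]
Visit 8, push []

DFS order: [0, 7, 4, 6, 1, 2, 5, 3, 8]


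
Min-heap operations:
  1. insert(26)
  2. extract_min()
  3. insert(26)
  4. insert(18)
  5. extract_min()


insert(26) -> [26]
extract_min()->26, []
insert(26) -> [26]
insert(18) -> [18, 26]
extract_min()->18, [26]

Final heap: [26]


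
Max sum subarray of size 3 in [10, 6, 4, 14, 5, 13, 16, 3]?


[0:3]: 20
[1:4]: 24
[2:5]: 23
[3:6]: 32
[4:7]: 34
[5:8]: 32

Max: 34 at [4:7]


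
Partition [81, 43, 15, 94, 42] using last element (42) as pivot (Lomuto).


Pivot: 42
  15 <= 42: swap -> [15, 43, 81, 94, 42]
Place pivot at 1: [15, 42, 81, 94, 43]

Partitioned: [15, 42, 81, 94, 43]


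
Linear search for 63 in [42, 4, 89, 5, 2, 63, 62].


i=0: 42!=63
i=1: 4!=63
i=2: 89!=63
i=3: 5!=63
i=4: 2!=63
i=5: 63==63 found!

Found at 5, 6 comps


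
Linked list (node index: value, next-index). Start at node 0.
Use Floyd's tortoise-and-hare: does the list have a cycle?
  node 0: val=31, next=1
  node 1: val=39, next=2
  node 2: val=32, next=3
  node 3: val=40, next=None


Floyd's tortoise (slow, +1) and hare (fast, +2):
  init: slow=0, fast=0
  step 1: slow=1, fast=2
  step 2: fast 2->3->None, no cycle

Cycle: no


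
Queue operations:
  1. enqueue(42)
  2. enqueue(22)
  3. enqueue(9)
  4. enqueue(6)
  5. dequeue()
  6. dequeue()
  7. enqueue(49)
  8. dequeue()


enqueue(42) -> [42]
enqueue(22) -> [42, 22]
enqueue(9) -> [42, 22, 9]
enqueue(6) -> [42, 22, 9, 6]
dequeue()->42, [22, 9, 6]
dequeue()->22, [9, 6]
enqueue(49) -> [9, 6, 49]
dequeue()->9, [6, 49]

Final queue: [6, 49]


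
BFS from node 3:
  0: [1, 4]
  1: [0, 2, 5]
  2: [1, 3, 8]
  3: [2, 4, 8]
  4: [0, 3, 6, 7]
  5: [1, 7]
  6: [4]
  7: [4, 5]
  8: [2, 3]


Visit 3, enqueue [2, 4, 8]
Visit 2, enqueue [1]
Visit 4, enqueue [0, 6, 7]
Visit 8, enqueue []
Visit 1, enqueue [5]
Visit 0, enqueue []
Visit 6, enqueue []
Visit 7, enqueue []
Visit 5, enqueue []

BFS order: [3, 2, 4, 8, 1, 0, 6, 7, 5]


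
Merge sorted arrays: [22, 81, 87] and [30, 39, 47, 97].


Take 22 from A
Take 30 from B
Take 39 from B
Take 47 from B
Take 81 from A
Take 87 from A

Merged: [22, 30, 39, 47, 81, 87, 97]


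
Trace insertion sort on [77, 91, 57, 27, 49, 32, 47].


Initial: [77, 91, 57, 27, 49, 32, 47]
Insert 91: [77, 91, 57, 27, 49, 32, 47]
Insert 57: [57, 77, 91, 27, 49, 32, 47]
Insert 27: [27, 57, 77, 91, 49, 32, 47]
Insert 49: [27, 49, 57, 77, 91, 32, 47]
Insert 32: [27, 32, 49, 57, 77, 91, 47]
Insert 47: [27, 32, 47, 49, 57, 77, 91]

Sorted: [27, 32, 47, 49, 57, 77, 91]


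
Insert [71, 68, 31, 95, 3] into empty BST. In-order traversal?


Insert 71: root
Insert 68: L from 71
Insert 31: L from 71 -> L from 68
Insert 95: R from 71
Insert 3: L from 71 -> L from 68 -> L from 31

In-order: [3, 31, 68, 71, 95]


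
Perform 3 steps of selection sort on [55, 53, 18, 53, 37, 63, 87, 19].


Initial: [55, 53, 18, 53, 37, 63, 87, 19]
Step 1: min=18 at 2
  Swap: [18, 53, 55, 53, 37, 63, 87, 19]
Step 2: min=19 at 7
  Swap: [18, 19, 55, 53, 37, 63, 87, 53]
Step 3: min=37 at 4
  Swap: [18, 19, 37, 53, 55, 63, 87, 53]

After 3 steps: [18, 19, 37, 53, 55, 63, 87, 53]


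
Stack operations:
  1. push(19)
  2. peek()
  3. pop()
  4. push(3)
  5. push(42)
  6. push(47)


push(19) -> [19]
peek()->19
pop()->19, []
push(3) -> [3]
push(42) -> [3, 42]
push(47) -> [3, 42, 47]

Final stack: [3, 42, 47]


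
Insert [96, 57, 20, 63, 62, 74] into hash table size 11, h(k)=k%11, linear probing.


Insert 96: h=8 -> slot 8
Insert 57: h=2 -> slot 2
Insert 20: h=9 -> slot 9
Insert 63: h=8, 2 probes -> slot 10
Insert 62: h=7 -> slot 7
Insert 74: h=8, 3 probes -> slot 0

Table: [74, None, 57, None, None, None, None, 62, 96, 20, 63]


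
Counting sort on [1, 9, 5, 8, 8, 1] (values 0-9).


Input: [1, 9, 5, 8, 8, 1]
Counts: [0, 2, 0, 0, 0, 1, 0, 0, 2, 1]

Sorted: [1, 1, 5, 8, 8, 9]


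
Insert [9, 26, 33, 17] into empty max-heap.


Insert 9: [9]
Insert 26: [26, 9]
Insert 33: [33, 9, 26]
Insert 17: [33, 17, 26, 9]

Final heap: [33, 17, 26, 9]


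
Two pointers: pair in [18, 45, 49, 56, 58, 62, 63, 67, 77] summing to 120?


lo=0(18)+hi=8(77)=95
lo=1(45)+hi=8(77)=122
lo=1(45)+hi=7(67)=112
lo=2(49)+hi=7(67)=116
lo=3(56)+hi=7(67)=123
lo=3(56)+hi=6(63)=119
lo=4(58)+hi=6(63)=121
lo=4(58)+hi=5(62)=120

Yes: 58+62=120


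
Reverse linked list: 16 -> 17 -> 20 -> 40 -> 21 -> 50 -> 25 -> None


Step 1: curr=16, set curr.next=prev(None) | reversed so far: 16
Step 2: curr=17, set curr.next=prev(16) | reversed so far: 17 -> 16
Step 3: curr=20, set curr.next=prev(17) | reversed so far: 20 -> 17 -> 16
Step 4: curr=40, set curr.next=prev(20) | reversed so far: 40 -> 20 -> 17 -> 16
Step 5: curr=21, set curr.next=prev(40) | reversed so far: 21 -> 40 -> 20 -> 17 -> 16
Step 6: curr=50, set curr.next=prev(21) | reversed so far: 50 -> 21 -> 40 -> 20 -> 17 -> 16
Step 7: curr=25, set curr.next=prev(50) | reversed so far: 25 -> 50 -> 21 -> 40 -> 20 -> 17 -> 16

25 -> 50 -> 21 -> 40 -> 20 -> 17 -> 16 -> None


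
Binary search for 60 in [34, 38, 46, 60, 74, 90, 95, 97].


Step 1: lo=0, hi=7, mid=3, val=60

Found at index 3


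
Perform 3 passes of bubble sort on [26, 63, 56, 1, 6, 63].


Initial: [26, 63, 56, 1, 6, 63]
Pass 1: [26, 56, 1, 6, 63, 63] (3 swaps)
Pass 2: [26, 1, 6, 56, 63, 63] (2 swaps)
Pass 3: [1, 6, 26, 56, 63, 63] (2 swaps)

After 3 passes: [1, 6, 26, 56, 63, 63]


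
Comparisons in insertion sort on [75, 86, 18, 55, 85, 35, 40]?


Algorithm: insertion sort
Input: [75, 86, 18, 55, 85, 35, 40]
Sorted: [18, 35, 40, 55, 75, 85, 86]

18


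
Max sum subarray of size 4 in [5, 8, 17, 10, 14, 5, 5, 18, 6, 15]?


[0:4]: 40
[1:5]: 49
[2:6]: 46
[3:7]: 34
[4:8]: 42
[5:9]: 34
[6:10]: 44

Max: 49 at [1:5]


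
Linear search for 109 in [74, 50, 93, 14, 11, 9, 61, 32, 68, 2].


i=0: 74!=109
i=1: 50!=109
i=2: 93!=109
i=3: 14!=109
i=4: 11!=109
i=5: 9!=109
i=6: 61!=109
i=7: 32!=109
i=8: 68!=109
i=9: 2!=109

Not found, 10 comps


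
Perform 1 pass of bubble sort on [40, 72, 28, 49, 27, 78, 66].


Initial: [40, 72, 28, 49, 27, 78, 66]
Pass 1: [40, 28, 49, 27, 72, 66, 78] (4 swaps)

After 1 pass: [40, 28, 49, 27, 72, 66, 78]


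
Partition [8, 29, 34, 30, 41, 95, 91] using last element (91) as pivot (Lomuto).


Pivot: 91
  8 <= 91: advance i (no swap)
  29 <= 91: advance i (no swap)
  34 <= 91: advance i (no swap)
  30 <= 91: advance i (no swap)
  41 <= 91: advance i (no swap)
Place pivot at 5: [8, 29, 34, 30, 41, 91, 95]

Partitioned: [8, 29, 34, 30, 41, 91, 95]


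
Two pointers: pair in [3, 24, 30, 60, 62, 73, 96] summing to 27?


lo=0(3)+hi=6(96)=99
lo=0(3)+hi=5(73)=76
lo=0(3)+hi=4(62)=65
lo=0(3)+hi=3(60)=63
lo=0(3)+hi=2(30)=33
lo=0(3)+hi=1(24)=27

Yes: 3+24=27


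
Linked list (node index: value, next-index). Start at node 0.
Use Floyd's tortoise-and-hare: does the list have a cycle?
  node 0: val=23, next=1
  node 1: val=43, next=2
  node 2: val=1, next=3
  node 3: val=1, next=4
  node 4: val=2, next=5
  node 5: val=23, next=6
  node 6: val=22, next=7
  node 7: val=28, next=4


Floyd's tortoise (slow, +1) and hare (fast, +2):
  init: slow=0, fast=0
  step 1: slow=1, fast=2
  step 2: slow=2, fast=4
  step 3: slow=3, fast=6
  step 4: slow=4, fast=4
  slow == fast at node 4: cycle detected

Cycle: yes


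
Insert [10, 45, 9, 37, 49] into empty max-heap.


Insert 10: [10]
Insert 45: [45, 10]
Insert 9: [45, 10, 9]
Insert 37: [45, 37, 9, 10]
Insert 49: [49, 45, 9, 10, 37]

Final heap: [49, 45, 9, 10, 37]


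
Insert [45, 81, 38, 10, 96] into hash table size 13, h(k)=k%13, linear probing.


Insert 45: h=6 -> slot 6
Insert 81: h=3 -> slot 3
Insert 38: h=12 -> slot 12
Insert 10: h=10 -> slot 10
Insert 96: h=5 -> slot 5

Table: [None, None, None, 81, None, 96, 45, None, None, None, 10, None, 38]


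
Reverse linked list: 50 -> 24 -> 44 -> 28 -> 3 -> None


Step 1: curr=50, set curr.next=prev(None) | reversed so far: 50
Step 2: curr=24, set curr.next=prev(50) | reversed so far: 24 -> 50
Step 3: curr=44, set curr.next=prev(24) | reversed so far: 44 -> 24 -> 50
Step 4: curr=28, set curr.next=prev(44) | reversed so far: 28 -> 44 -> 24 -> 50
Step 5: curr=3, set curr.next=prev(28) | reversed so far: 3 -> 28 -> 44 -> 24 -> 50

3 -> 28 -> 44 -> 24 -> 50 -> None


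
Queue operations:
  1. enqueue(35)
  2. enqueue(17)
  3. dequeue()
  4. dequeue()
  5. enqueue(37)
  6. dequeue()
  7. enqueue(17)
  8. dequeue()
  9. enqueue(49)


enqueue(35) -> [35]
enqueue(17) -> [35, 17]
dequeue()->35, [17]
dequeue()->17, []
enqueue(37) -> [37]
dequeue()->37, []
enqueue(17) -> [17]
dequeue()->17, []
enqueue(49) -> [49]

Final queue: [49]


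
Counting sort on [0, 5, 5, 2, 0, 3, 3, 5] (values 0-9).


Input: [0, 5, 5, 2, 0, 3, 3, 5]
Counts: [2, 0, 1, 2, 0, 3, 0, 0, 0, 0]

Sorted: [0, 0, 2, 3, 3, 5, 5, 5]


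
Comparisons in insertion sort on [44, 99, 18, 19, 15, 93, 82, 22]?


Algorithm: insertion sort
Input: [44, 99, 18, 19, 15, 93, 82, 22]
Sorted: [15, 18, 19, 22, 44, 82, 93, 99]

20


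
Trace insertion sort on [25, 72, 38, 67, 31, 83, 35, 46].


Initial: [25, 72, 38, 67, 31, 83, 35, 46]
Insert 72: [25, 72, 38, 67, 31, 83, 35, 46]
Insert 38: [25, 38, 72, 67, 31, 83, 35, 46]
Insert 67: [25, 38, 67, 72, 31, 83, 35, 46]
Insert 31: [25, 31, 38, 67, 72, 83, 35, 46]
Insert 83: [25, 31, 38, 67, 72, 83, 35, 46]
Insert 35: [25, 31, 35, 38, 67, 72, 83, 46]
Insert 46: [25, 31, 35, 38, 46, 67, 72, 83]

Sorted: [25, 31, 35, 38, 46, 67, 72, 83]


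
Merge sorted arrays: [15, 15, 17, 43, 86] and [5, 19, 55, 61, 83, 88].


Take 5 from B
Take 15 from A
Take 15 from A
Take 17 from A
Take 19 from B
Take 43 from A
Take 55 from B
Take 61 from B
Take 83 from B
Take 86 from A

Merged: [5, 15, 15, 17, 19, 43, 55, 61, 83, 86, 88]


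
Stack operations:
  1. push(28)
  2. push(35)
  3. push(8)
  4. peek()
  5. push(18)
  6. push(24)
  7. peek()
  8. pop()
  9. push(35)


push(28) -> [28]
push(35) -> [28, 35]
push(8) -> [28, 35, 8]
peek()->8
push(18) -> [28, 35, 8, 18]
push(24) -> [28, 35, 8, 18, 24]
peek()->24
pop()->24, [28, 35, 8, 18]
push(35) -> [28, 35, 8, 18, 35]

Final stack: [28, 35, 8, 18, 35]


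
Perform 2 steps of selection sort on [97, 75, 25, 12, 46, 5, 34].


Initial: [97, 75, 25, 12, 46, 5, 34]
Step 1: min=5 at 5
  Swap: [5, 75, 25, 12, 46, 97, 34]
Step 2: min=12 at 3
  Swap: [5, 12, 25, 75, 46, 97, 34]

After 2 steps: [5, 12, 25, 75, 46, 97, 34]


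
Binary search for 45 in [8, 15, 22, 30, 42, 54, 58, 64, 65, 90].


Step 1: lo=0, hi=9, mid=4, val=42
Step 2: lo=5, hi=9, mid=7, val=64
Step 3: lo=5, hi=6, mid=5, val=54

Not found


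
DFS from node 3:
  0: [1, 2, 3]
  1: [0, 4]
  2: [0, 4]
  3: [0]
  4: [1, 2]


Visit 3, push [0]
Visit 0, push [2, 1]
Visit 1, push [4]
Visit 4, push [2]
Visit 2, push []

DFS order: [3, 0, 1, 4, 2]


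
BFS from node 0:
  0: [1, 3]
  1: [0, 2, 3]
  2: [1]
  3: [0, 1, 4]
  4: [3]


Visit 0, enqueue [1, 3]
Visit 1, enqueue [2]
Visit 3, enqueue [4]
Visit 2, enqueue []
Visit 4, enqueue []

BFS order: [0, 1, 3, 2, 4]


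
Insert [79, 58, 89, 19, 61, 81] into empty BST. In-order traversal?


Insert 79: root
Insert 58: L from 79
Insert 89: R from 79
Insert 19: L from 79 -> L from 58
Insert 61: L from 79 -> R from 58
Insert 81: R from 79 -> L from 89

In-order: [19, 58, 61, 79, 81, 89]


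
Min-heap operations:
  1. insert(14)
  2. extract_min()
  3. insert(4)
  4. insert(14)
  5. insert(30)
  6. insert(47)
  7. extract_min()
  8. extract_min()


insert(14) -> [14]
extract_min()->14, []
insert(4) -> [4]
insert(14) -> [4, 14]
insert(30) -> [4, 14, 30]
insert(47) -> [4, 14, 30, 47]
extract_min()->4, [14, 47, 30]
extract_min()->14, [30, 47]

Final heap: [30, 47]


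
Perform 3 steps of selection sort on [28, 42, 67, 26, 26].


Initial: [28, 42, 67, 26, 26]
Step 1: min=26 at 3
  Swap: [26, 42, 67, 28, 26]
Step 2: min=26 at 4
  Swap: [26, 26, 67, 28, 42]
Step 3: min=28 at 3
  Swap: [26, 26, 28, 67, 42]

After 3 steps: [26, 26, 28, 67, 42]


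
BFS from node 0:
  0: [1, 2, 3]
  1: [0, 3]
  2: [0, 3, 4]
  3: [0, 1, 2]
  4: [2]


Visit 0, enqueue [1, 2, 3]
Visit 1, enqueue []
Visit 2, enqueue [4]
Visit 3, enqueue []
Visit 4, enqueue []

BFS order: [0, 1, 2, 3, 4]


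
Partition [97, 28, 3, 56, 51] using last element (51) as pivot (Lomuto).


Pivot: 51
  28 <= 51: swap -> [28, 97, 3, 56, 51]
  3 <= 51: swap -> [28, 3, 97, 56, 51]
Place pivot at 2: [28, 3, 51, 56, 97]

Partitioned: [28, 3, 51, 56, 97]


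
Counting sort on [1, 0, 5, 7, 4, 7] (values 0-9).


Input: [1, 0, 5, 7, 4, 7]
Counts: [1, 1, 0, 0, 1, 1, 0, 2, 0, 0]

Sorted: [0, 1, 4, 5, 7, 7]


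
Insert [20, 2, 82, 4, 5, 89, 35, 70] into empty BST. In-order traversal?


Insert 20: root
Insert 2: L from 20
Insert 82: R from 20
Insert 4: L from 20 -> R from 2
Insert 5: L from 20 -> R from 2 -> R from 4
Insert 89: R from 20 -> R from 82
Insert 35: R from 20 -> L from 82
Insert 70: R from 20 -> L from 82 -> R from 35

In-order: [2, 4, 5, 20, 35, 70, 82, 89]


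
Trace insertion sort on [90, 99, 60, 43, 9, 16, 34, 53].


Initial: [90, 99, 60, 43, 9, 16, 34, 53]
Insert 99: [90, 99, 60, 43, 9, 16, 34, 53]
Insert 60: [60, 90, 99, 43, 9, 16, 34, 53]
Insert 43: [43, 60, 90, 99, 9, 16, 34, 53]
Insert 9: [9, 43, 60, 90, 99, 16, 34, 53]
Insert 16: [9, 16, 43, 60, 90, 99, 34, 53]
Insert 34: [9, 16, 34, 43, 60, 90, 99, 53]
Insert 53: [9, 16, 34, 43, 53, 60, 90, 99]

Sorted: [9, 16, 34, 43, 53, 60, 90, 99]
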